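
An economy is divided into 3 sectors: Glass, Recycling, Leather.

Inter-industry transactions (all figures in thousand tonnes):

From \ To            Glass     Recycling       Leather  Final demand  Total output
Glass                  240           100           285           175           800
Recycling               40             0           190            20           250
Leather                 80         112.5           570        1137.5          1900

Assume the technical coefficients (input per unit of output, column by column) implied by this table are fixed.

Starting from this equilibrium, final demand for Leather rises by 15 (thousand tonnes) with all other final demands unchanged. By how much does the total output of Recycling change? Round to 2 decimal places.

Δx_2 = 2.75

Technical coefficients a_ij = z_ij / X_j:
  a_11 = 240/800 = 0.30, a_21 = 40/800 = 0.05, a_31 = 80/800 = 0.10
  a_12 = 100/250 = 0.40, a_22 = 0/250 = 0.00, a_32 = 112.5/250 = 0.45
  a_13 = 285/1900 = 0.15, a_23 = 190/1900 = 0.10, a_33 = 570/1900 = 0.30
I − A =
  [   0.70    -0.40    -0.15]
  [  -0.05     1.00    -0.10]
  [  -0.10    -0.45     0.70]
Cofactors of I−A, C_ij = (−1)^(i+j)·(minor ij) (rows/columns in the sector order above):
  C_11 = (1.00)(0.70) − (-0.10)(-0.45) = 0.6550
  C_12 = −[(-0.05)(0.70) − (-0.10)(-0.10)] = 0.0450
  C_13 = (-0.05)(-0.45) − (1.00)(-0.10) = 0.1225
  C_21 = −[(-0.40)(0.70) − (-0.15)(-0.45)] = 0.3475
  C_22 = (0.70)(0.70) − (-0.15)(-0.10) = 0.4750
  C_23 = −[(0.70)(-0.45) − (-0.40)(-0.10)] = 0.3550
  C_31 = (-0.40)(-0.10) − (-0.15)(1.00) = 0.1900
  C_32 = −[(0.70)(-0.10) − (-0.15)(-0.05)] = 0.0775
  C_33 = (0.70)(1.00) − (-0.40)(-0.05) = 0.6800
det(I−A) = Σ_j (I−A)_1j·C_1j = (0.70)(0.6550) + (-0.40)(0.0450) + (-0.15)(0.1225) = 0.422125
adj(I−A) = Cᵀ =
  [ 0.6550   0.3475   0.1900]
  [ 0.0450   0.4750   0.0775]
  [ 0.1225   0.3550   0.6800]
(I − A)⁻¹ = adj(I−A) / det(I−A) ≈
  [   1.5517     0.8232     0.4501]
  [   0.1066     1.1253     0.1836]
  [   0.2902     0.8410     1.6109]
Δx = (I − A)⁻¹ Δd with Δd having +15 in the Leather component and 0 elsewhere.
So Δx_2 = L_23 · (+15), where L_23 = adj(I−A)_23 / det(I−A) = 0.0775 / 0.422125.
Δx_2 = 0.0775 × (+15) / 0.422125 = 1.1625 / 0.422125 ≈ 2.75.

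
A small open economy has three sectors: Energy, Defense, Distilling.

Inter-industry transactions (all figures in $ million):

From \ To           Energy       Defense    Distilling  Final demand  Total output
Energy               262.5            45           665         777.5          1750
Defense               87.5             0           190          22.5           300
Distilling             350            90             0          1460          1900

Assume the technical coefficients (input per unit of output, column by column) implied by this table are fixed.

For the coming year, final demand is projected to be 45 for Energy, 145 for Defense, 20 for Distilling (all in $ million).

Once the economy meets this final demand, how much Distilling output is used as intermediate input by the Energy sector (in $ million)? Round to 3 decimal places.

z_31 = 23.804

Technical coefficients a_ij = z_ij / X_j:
  a_11 = 262.5/1750 = 0.15, a_21 = 87.5/1750 = 0.05, a_31 = 350/1750 = 0.20
  a_12 = 45/300 = 0.15, a_22 = 0/300 = 0.00, a_32 = 90/300 = 0.30
  a_13 = 665/1900 = 0.35, a_23 = 190/1900 = 0.10, a_33 = 0/1900 = 0.00
I − A =
  [   0.85    -0.15    -0.35]
  [  -0.05     1.00    -0.10]
  [  -0.20    -0.30     1.00]
Cofactors of I−A, C_ij = (−1)^(i+j)·(minor ij) (rows/columns in the sector order above):
  C_11 = (1.00)(1.00) − (-0.10)(-0.30) = 0.9700
  C_12 = −[(-0.05)(1.00) − (-0.10)(-0.20)] = 0.0700
  C_13 = (-0.05)(-0.30) − (1.00)(-0.20) = 0.2150
  C_21 = −[(-0.15)(1.00) − (-0.35)(-0.30)] = 0.2550
  C_22 = (0.85)(1.00) − (-0.35)(-0.20) = 0.7800
  C_23 = −[(0.85)(-0.30) − (-0.15)(-0.20)] = 0.2850
  C_31 = (-0.15)(-0.10) − (-0.35)(1.00) = 0.3650
  C_32 = −[(0.85)(-0.10) − (-0.35)(-0.05)] = 0.1025
  C_33 = (0.85)(1.00) − (-0.15)(-0.05) = 0.8425
det(I−A) = Σ_j (I−A)_1j·C_1j = (0.85)(0.9700) + (-0.15)(0.0700) + (-0.35)(0.2150) = 0.73875
adj(I−A) = Cᵀ =
  [ 0.9700   0.2550   0.3650]
  [ 0.0700   0.7800   0.1025]
  [ 0.2150   0.2850   0.8425]
(I − A)⁻¹ = adj(I−A) / det(I−A) ≈
  [   1.3130     0.3452     0.4941]
  [   0.0948     1.0558     0.1387]
  [   0.2910     0.3858     1.1404]
First solve x = (I − A)⁻¹ d = adj(I−A)·d / det(I−A); in particular x_1 = (0.9700·45 + 0.2550·145 + 0.3650·20) / 0.73875 = 87.925 / 0.73875 ≈ 119.01861.
Intermediate flow from 3 to 1: z_31 = a_31 · x_1 = 0.20 × 87.925 / 0.73875 = 17.585 / 0.73875 ≈ 23.804.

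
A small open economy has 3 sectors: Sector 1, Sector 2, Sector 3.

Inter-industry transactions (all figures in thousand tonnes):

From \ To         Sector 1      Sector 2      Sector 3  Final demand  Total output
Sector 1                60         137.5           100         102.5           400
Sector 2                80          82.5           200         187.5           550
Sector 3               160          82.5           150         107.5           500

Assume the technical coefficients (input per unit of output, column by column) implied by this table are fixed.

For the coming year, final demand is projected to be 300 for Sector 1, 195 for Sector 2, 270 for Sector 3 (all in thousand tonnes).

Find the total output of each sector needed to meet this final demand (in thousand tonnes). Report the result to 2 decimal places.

x_1 = 894.11, x_2 = 958.38, x_3 = 1102.00

Technical coefficients a_ij = z_ij / X_j:
  a_11 = 60/400 = 0.15, a_21 = 80/400 = 0.20, a_31 = 160/400 = 0.40
  a_12 = 137.5/550 = 0.25, a_22 = 82.5/550 = 0.15, a_32 = 82.5/550 = 0.15
  a_13 = 100/500 = 0.20, a_23 = 200/500 = 0.40, a_33 = 150/500 = 0.30
I − A =
  [   0.85    -0.25    -0.20]
  [  -0.20     0.85    -0.40]
  [  -0.40    -0.15     0.70]
Cofactors of I−A, C_ij = (−1)^(i+j)·(minor ij) (rows/columns in the sector order above):
  C_11 = (0.85)(0.70) − (-0.40)(-0.15) = 0.5350
  C_12 = −[(-0.20)(0.70) − (-0.40)(-0.40)] = 0.3000
  C_13 = (-0.20)(-0.15) − (0.85)(-0.40) = 0.3700
  C_21 = −[(-0.25)(0.70) − (-0.20)(-0.15)] = 0.2050
  C_22 = (0.85)(0.70) − (-0.20)(-0.40) = 0.5150
  C_23 = −[(0.85)(-0.15) − (-0.25)(-0.40)] = 0.2275
  C_31 = (-0.25)(-0.40) − (-0.20)(0.85) = 0.2700
  C_32 = −[(0.85)(-0.40) − (-0.20)(-0.20)] = 0.3800
  C_33 = (0.85)(0.85) − (-0.25)(-0.20) = 0.6725
det(I−A) = Σ_j (I−A)_1j·C_1j = (0.85)(0.5350) + (-0.25)(0.3000) + (-0.20)(0.3700) = 0.30575
adj(I−A) = Cᵀ =
  [ 0.5350   0.2050   0.2700]
  [ 0.3000   0.5150   0.3800]
  [ 0.3700   0.2275   0.6725]
(I − A)⁻¹ = adj(I−A) / det(I−A) ≈
  [   1.7498     0.6705     0.8831]
  [   0.9812     1.6844     1.2428]
  [   1.2101     0.7441     2.1995]
x = (I − A)⁻¹ d = adj(I−A)·d / det(I−A), with det(I−A) = 0.30575:
  x_1 = (0.5350·300 + 0.2050·195 + 0.2700·270) / 0.30575 = 273.375 / 0.30575 ≈ 894.11
  x_2 = (0.3000·300 + 0.5150·195 + 0.3800·270) / 0.30575 = 293.025 / 0.30575 ≈ 958.38
  x_3 = (0.3700·300 + 0.2275·195 + 0.6725·270) / 0.30575 = 336.9375 / 0.30575 ≈ 1102.00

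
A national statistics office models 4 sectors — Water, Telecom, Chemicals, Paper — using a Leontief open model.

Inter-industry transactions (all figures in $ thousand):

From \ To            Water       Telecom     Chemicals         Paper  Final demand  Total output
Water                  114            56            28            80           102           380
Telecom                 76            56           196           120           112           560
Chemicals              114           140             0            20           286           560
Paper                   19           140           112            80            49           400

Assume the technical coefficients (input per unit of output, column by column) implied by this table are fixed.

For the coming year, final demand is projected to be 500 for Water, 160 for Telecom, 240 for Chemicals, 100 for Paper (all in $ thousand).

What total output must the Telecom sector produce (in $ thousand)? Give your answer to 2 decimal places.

x_T = 1007.85

Technical coefficients a_ij = z_ij / X_j:
  a_WW = 114/380 = 0.30, a_TW = 76/380 = 0.20, a_CW = 114/380 = 0.30, a_PW = 19/380 = 0.05
  a_WT = 56/560 = 0.10, a_TT = 56/560 = 0.10, a_CT = 140/560 = 0.25, a_PT = 140/560 = 0.25
  a_WC = 28/560 = 0.05, a_TC = 196/560 = 0.35, a_CC = 0/560 = 0.00, a_PC = 112/560 = 0.20
  a_WP = 80/400 = 0.20, a_TP = 120/400 = 0.30, a_CP = 20/400 = 0.05, a_PP = 80/400 = 0.20
I − A =
  [   0.70    -0.10    -0.05    -0.20]
  [  -0.20     0.90    -0.35    -0.30]
  [  -0.30    -0.25     1.00    -0.05]
  [  -0.05    -0.25    -0.20     0.80]
Compute the cofactors C_ij = (−1)^(i+j)·(3×3 minor ij) of I−A; the adjugate is their transpose:
adj(I−A) = Cᵀ =
  [ 0.546625   0.149625   0.119750   0.200250]
  [ 0.275875   0.518875   0.251250   0.279250]
  [ 0.242000   0.185500   0.415000   0.156000]
  [ 0.180875   0.217875   0.189750   0.522250]
det(I−A) = Σ_j (I−A)_1j·C_1j = (0.70)(0.546625) + (-0.10)(0.275875) + (-0.05)(0.242000) + (-0.20)(0.180875) = 0.306775
(I − A)⁻¹ = adj(I−A) / det(I−A) ≈
  [   1.7818     0.4877     0.3904     0.6528]
  [   0.8993     1.6914     0.8190     0.9103]
  [   0.7889     0.6047     1.3528     0.5085]
  [   0.5896     0.7102     0.6185     1.7024]
x = (I − A)⁻¹ d = adj(I−A)·d / det(I−A), with det(I−A) = 0.306775:
  x_W = (0.546625·500 + 0.149625·160 + 0.119750·240 + 0.200250·100) / 0.306775 = 346.0175 / 0.306775 ≈ 1127.92
  x_T = (0.275875·500 + 0.518875·160 + 0.251250·240 + 0.279250·100) / 0.306775 = 309.1825 / 0.306775 ≈ 1007.85
  x_C = (0.242000·500 + 0.185500·160 + 0.415000·240 + 0.156000·100) / 0.306775 = 265.88 / 0.306775 ≈ 866.69
  x_P = (0.180875·500 + 0.217875·160 + 0.189750·240 + 0.522250·100) / 0.306775 = 223.0625 / 0.306775 ≈ 727.12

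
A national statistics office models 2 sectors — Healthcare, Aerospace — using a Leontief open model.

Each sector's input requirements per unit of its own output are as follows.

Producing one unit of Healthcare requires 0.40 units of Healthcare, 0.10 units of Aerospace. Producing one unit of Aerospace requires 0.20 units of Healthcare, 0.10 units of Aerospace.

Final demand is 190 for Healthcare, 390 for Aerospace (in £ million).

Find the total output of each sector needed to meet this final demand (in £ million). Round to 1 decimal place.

x_H = 478.8, x_A = 486.5

I − A =
  [   0.60    -0.20]
  [  -0.10     0.90]
det(I−A) = (0.60)(0.90) − (-0.20)(-0.10) = 0.5200
adj(I−A) = [[0.90, 0.20], [0.10, 0.60]]
(I − A)⁻¹ = adj(I−A) / det(I−A) ≈
  [   1.7308     0.3846]
  [   0.1923     1.1538]
x = (I − A)⁻¹ d = adj(I−A)·d / det(I−A), with det(I−A) = 0.5200:
  x_H = (0.90·190 + 0.20·390) / 0.5200 = 249.00 / 0.5200 ≈ 478.8
  x_A = (0.10·190 + 0.60·390) / 0.5200 = 253.00 / 0.5200 ≈ 486.5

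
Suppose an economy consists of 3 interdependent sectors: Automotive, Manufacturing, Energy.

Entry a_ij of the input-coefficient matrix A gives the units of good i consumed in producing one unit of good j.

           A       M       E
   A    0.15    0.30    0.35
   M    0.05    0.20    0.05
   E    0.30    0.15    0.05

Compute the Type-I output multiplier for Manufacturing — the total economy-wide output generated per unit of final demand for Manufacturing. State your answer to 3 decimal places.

I − A =
  [   0.85    -0.30    -0.35]
  [  -0.05     0.80    -0.05]
  [  -0.30    -0.15     0.95]
Cofactors of I−A, C_ij = (−1)^(i+j)·(minor ij) (rows/columns in the sector order above):
  C_11 = (0.80)(0.95) − (-0.05)(-0.15) = 0.7525
  C_12 = −[(-0.05)(0.95) − (-0.05)(-0.30)] = 0.0625
  C_13 = (-0.05)(-0.15) − (0.80)(-0.30) = 0.2475
  C_21 = −[(-0.30)(0.95) − (-0.35)(-0.15)] = 0.3375
  C_22 = (0.85)(0.95) − (-0.35)(-0.30) = 0.7025
  C_23 = −[(0.85)(-0.15) − (-0.30)(-0.30)] = 0.2175
  C_31 = (-0.30)(-0.05) − (-0.35)(0.80) = 0.2950
  C_32 = −[(0.85)(-0.05) − (-0.35)(-0.05)] = 0.0600
  C_33 = (0.85)(0.80) − (-0.30)(-0.05) = 0.6650
det(I−A) = Σ_j (I−A)_1j·C_1j = (0.85)(0.7525) + (-0.30)(0.0625) + (-0.35)(0.2475) = 0.53425
adj(I−A) = Cᵀ =
  [ 0.7525   0.3375   0.2950]
  [ 0.0625   0.7025   0.0600]
  [ 0.2475   0.2175   0.6650]
(I − A)⁻¹ = adj(I−A) / det(I−A) ≈
  [   1.4085     0.6317     0.5522]
  [   0.1170     1.3149     0.1123]
  [   0.4633     0.4071     1.2447]
The output multiplier for sector j is the column-j sum of the Leontief inverse (I − A)⁻¹ = adj(I−A) / det(I−A).
Column M of adj(I−A): (0.3375, 0.7025, 0.2175); det(I−A) = 0.53425.
m_M = (0.3375 + 0.7025 + 0.2175) / 0.53425 = 1.2575 / 0.53425 ≈ 2.354.

m_M = 2.354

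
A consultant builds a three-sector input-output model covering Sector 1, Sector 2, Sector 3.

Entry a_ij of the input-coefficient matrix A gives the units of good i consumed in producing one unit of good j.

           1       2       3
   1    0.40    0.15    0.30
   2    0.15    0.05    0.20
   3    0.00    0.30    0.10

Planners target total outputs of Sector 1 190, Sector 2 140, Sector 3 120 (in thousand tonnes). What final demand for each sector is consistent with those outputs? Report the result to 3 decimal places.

I − A =
  [   0.60    -0.15    -0.30]
  [  -0.15     0.95    -0.20]
  [   0.00    -0.30     0.90]
d = (I − A) x:
  d_1 = (+0.60)·190 + (-0.15)·140 + (-0.30)·120 = 57.000
  d_2 = (-0.15)·190 + (+0.95)·140 + (-0.20)·120 = 80.500
  d_3 = (+0.00)·190 + (-0.30)·140 + (+0.90)·120 = 66.000

d_1 = 57.000, d_2 = 80.500, d_3 = 66.000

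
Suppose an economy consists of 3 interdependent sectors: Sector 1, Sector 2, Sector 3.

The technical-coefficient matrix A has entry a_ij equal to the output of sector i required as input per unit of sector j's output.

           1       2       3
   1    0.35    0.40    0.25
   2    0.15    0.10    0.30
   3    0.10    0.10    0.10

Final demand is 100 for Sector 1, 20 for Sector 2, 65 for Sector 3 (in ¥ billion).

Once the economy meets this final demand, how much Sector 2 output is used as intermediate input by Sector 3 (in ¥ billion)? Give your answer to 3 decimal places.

I − A =
  [   0.65    -0.40    -0.25]
  [  -0.15     0.90    -0.30]
  [  -0.10    -0.10     0.90]
Cofactors of I−A, C_ij = (−1)^(i+j)·(minor ij) (rows/columns in the sector order above):
  C_11 = (0.90)(0.90) − (-0.30)(-0.10) = 0.7800
  C_12 = −[(-0.15)(0.90) − (-0.30)(-0.10)] = 0.1650
  C_13 = (-0.15)(-0.10) − (0.90)(-0.10) = 0.1050
  C_21 = −[(-0.40)(0.90) − (-0.25)(-0.10)] = 0.3850
  C_22 = (0.65)(0.90) − (-0.25)(-0.10) = 0.5600
  C_23 = −[(0.65)(-0.10) − (-0.40)(-0.10)] = 0.1050
  C_31 = (-0.40)(-0.30) − (-0.25)(0.90) = 0.3450
  C_32 = −[(0.65)(-0.30) − (-0.25)(-0.15)] = 0.2325
  C_33 = (0.65)(0.90) − (-0.40)(-0.15) = 0.5250
det(I−A) = Σ_j (I−A)_1j·C_1j = (0.65)(0.7800) + (-0.40)(0.1650) + (-0.25)(0.1050) = 0.41475
adj(I−A) = Cᵀ =
  [ 0.7800   0.3850   0.3450]
  [ 0.1650   0.5600   0.2325]
  [ 0.1050   0.1050   0.5250]
(I − A)⁻¹ = adj(I−A) / det(I−A) ≈
  [   1.8807     0.9283     0.8318]
  [   0.3978     1.3502     0.5606]
  [   0.2532     0.2532     1.2658]
First solve x = (I − A)⁻¹ d = adj(I−A)·d / det(I−A); in particular x_3 = (0.1050·100 + 0.1050·20 + 0.5250·65) / 0.41475 = 46.725 / 0.41475 ≈ 112.65823.
Intermediate flow from 2 to 3: z_23 = a_23 · x_3 = 0.30 × 46.725 / 0.41475 = 14.0175 / 0.41475 ≈ 33.797.

z_23 = 33.797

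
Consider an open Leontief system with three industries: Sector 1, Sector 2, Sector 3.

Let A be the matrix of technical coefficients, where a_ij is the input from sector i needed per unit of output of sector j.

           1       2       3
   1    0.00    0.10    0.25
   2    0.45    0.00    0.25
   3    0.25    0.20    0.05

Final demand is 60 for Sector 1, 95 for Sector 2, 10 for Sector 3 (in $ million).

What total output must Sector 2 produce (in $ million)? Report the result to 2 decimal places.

I − A =
  [   1.00    -0.10    -0.25]
  [  -0.45     1.00    -0.25]
  [  -0.25    -0.20     0.95]
Cofactors of I−A, C_ij = (−1)^(i+j)·(minor ij) (rows/columns in the sector order above):
  C_11 = (1.00)(0.95) − (-0.25)(-0.20) = 0.9000
  C_12 = −[(-0.45)(0.95) − (-0.25)(-0.25)] = 0.4900
  C_13 = (-0.45)(-0.20) − (1.00)(-0.25) = 0.3400
  C_21 = −[(-0.10)(0.95) − (-0.25)(-0.20)] = 0.1450
  C_22 = (1.00)(0.95) − (-0.25)(-0.25) = 0.8875
  C_23 = −[(1.00)(-0.20) − (-0.10)(-0.25)] = 0.2250
  C_31 = (-0.10)(-0.25) − (-0.25)(1.00) = 0.2750
  C_32 = −[(1.00)(-0.25) − (-0.25)(-0.45)] = 0.3625
  C_33 = (1.00)(1.00) − (-0.10)(-0.45) = 0.9550
det(I−A) = Σ_j (I−A)_1j·C_1j = (1.00)(0.9000) + (-0.10)(0.4900) + (-0.25)(0.3400) = 0.7660
adj(I−A) = Cᵀ =
  [ 0.9000   0.1450   0.2750]
  [ 0.4900   0.8875   0.3625]
  [ 0.3400   0.2250   0.9550]
(I − A)⁻¹ = adj(I−A) / det(I−A) ≈
  [   1.1749     0.1893     0.3590]
  [   0.6397     1.1586     0.4732]
  [   0.4439     0.2937     1.2467]
x = (I − A)⁻¹ d = adj(I−A)·d / det(I−A), with det(I−A) = 0.7660:
  x_1 = (0.9000·60 + 0.1450·95 + 0.2750·10) / 0.7660 = 70.525 / 0.7660 ≈ 92.07
  x_2 = (0.4900·60 + 0.8875·95 + 0.3625·10) / 0.7660 = 117.3375 / 0.7660 ≈ 153.18
  x_3 = (0.3400·60 + 0.2250·95 + 0.9550·10) / 0.7660 = 51.325 / 0.7660 ≈ 67.00

x_2 = 153.18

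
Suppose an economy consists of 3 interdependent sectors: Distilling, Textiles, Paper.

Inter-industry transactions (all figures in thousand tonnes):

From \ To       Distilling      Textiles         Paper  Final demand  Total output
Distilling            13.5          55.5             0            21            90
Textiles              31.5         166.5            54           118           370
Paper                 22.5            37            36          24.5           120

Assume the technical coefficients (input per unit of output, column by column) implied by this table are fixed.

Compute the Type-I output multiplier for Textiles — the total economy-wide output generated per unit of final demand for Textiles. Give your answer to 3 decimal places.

Technical coefficients a_ij = z_ij / X_j:
  a_11 = 13.5/90 = 0.15, a_21 = 31.5/90 = 0.35, a_31 = 22.5/90 = 0.25
  a_12 = 55.5/370 = 0.15, a_22 = 166.5/370 = 0.45, a_32 = 37/370 = 0.10
  a_13 = 0/120 = 0.00, a_23 = 54/120 = 0.45, a_33 = 36/120 = 0.30
I − A =
  [   0.85    -0.15     0.00]
  [  -0.35     0.55    -0.45]
  [  -0.25    -0.10     0.70]
Cofactors of I−A, C_ij = (−1)^(i+j)·(minor ij) (rows/columns in the sector order above):
  C_11 = (0.55)(0.70) − (-0.45)(-0.10) = 0.3400
  C_12 = −[(-0.35)(0.70) − (-0.45)(-0.25)] = 0.3575
  C_13 = (-0.35)(-0.10) − (0.55)(-0.25) = 0.1725
  C_21 = −[(-0.15)(0.70) − (0.00)(-0.10)] = 0.1050
  C_22 = (0.85)(0.70) − (0.00)(-0.25) = 0.5950
  C_23 = −[(0.85)(-0.10) − (-0.15)(-0.25)] = 0.1225
  C_31 = (-0.15)(-0.45) − (0.00)(0.55) = 0.0675
  C_32 = −[(0.85)(-0.45) − (0.00)(-0.35)] = 0.3825
  C_33 = (0.85)(0.55) − (-0.15)(-0.35) = 0.4150
det(I−A) = Σ_j (I−A)_1j·C_1j = (0.85)(0.3400) + (-0.15)(0.3575) + (0.00)(0.1725) = 0.235375
adj(I−A) = Cᵀ =
  [ 0.3400   0.1050   0.0675]
  [ 0.3575   0.5950   0.3825]
  [ 0.1725   0.1225   0.4150]
(I − A)⁻¹ = adj(I−A) / det(I−A) ≈
  [   1.4445     0.4461     0.2868]
  [   1.5189     2.5279     1.6251]
  [   0.7329     0.5204     1.7631]
The output multiplier for sector j is the column-j sum of the Leontief inverse (I − A)⁻¹ = adj(I−A) / det(I−A).
Column 2 of adj(I−A): (0.1050, 0.5950, 0.1225); det(I−A) = 0.235375.
m_2 = (0.1050 + 0.5950 + 0.1225) / 0.235375 = 0.8225 / 0.235375 ≈ 3.494.

m_2 = 3.494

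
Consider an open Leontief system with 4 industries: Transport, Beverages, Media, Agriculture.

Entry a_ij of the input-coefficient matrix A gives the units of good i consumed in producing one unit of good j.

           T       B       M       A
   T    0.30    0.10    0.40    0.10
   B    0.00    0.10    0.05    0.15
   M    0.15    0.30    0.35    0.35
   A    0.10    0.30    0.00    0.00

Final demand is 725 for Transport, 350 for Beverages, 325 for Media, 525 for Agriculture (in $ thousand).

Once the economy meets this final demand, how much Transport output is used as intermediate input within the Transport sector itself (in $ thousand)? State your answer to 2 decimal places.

I − A =
  [   0.70    -0.10    -0.40    -0.10]
  [   0.00     0.90    -0.05    -0.15]
  [  -0.15    -0.30     0.65    -0.35]
  [  -0.10    -0.30     0.00     1.00]
Compute the cofactors C_ij = (−1)^(i+j)·(3×3 minor ij) of I−A; the adjugate is their transpose:
adj(I−A) = Cᵀ =
  [ 0.53550   0.24650   0.34850   0.21250]
  [ 0.01900   0.37450   0.04050   0.07225]
  [ 0.16425   0.30350   0.58800   0.26775]
  [ 0.05925   0.13700   0.04700   0.34425]
det(I−A) = Σ_j (I−A)_1j·C_1j = (0.70)(0.53550) + (-0.10)(0.01900) + (-0.40)(0.16425) + (-0.10)(0.05925) = 0.301325
(I − A)⁻¹ = adj(I−A) / det(I−A) ≈
  [   1.7772     0.8181     1.1566     0.7052]
  [   0.0631     1.2428     0.1344     0.2398]
  [   0.5451     1.0072     1.9514     0.8886]
  [   0.1966     0.4547     0.1560     1.1425]
First solve x = (I − A)⁻¹ d = adj(I−A)·d / det(I−A); in particular x_T = (0.53550·725 + 0.24650·350 + 0.34850·325 + 0.21250·525) / 0.301325 = 699.3375 / 0.301325 ≈ 2320.8745.
Intermediate flow from T to T: z_TT = a_TT · x_T = 0.30 × 699.3375 / 0.301325 = 209.80125 / 0.301325 ≈ 696.26.

z_TT = 696.26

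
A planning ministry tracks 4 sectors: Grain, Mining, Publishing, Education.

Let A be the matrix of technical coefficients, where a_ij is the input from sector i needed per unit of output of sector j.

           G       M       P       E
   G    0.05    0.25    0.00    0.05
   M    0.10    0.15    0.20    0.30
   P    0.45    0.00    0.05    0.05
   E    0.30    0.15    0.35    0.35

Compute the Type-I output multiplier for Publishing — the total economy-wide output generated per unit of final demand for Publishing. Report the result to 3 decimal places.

m_P = 2.912

I − A =
  [   0.95    -0.25     0.00    -0.05]
  [  -0.10     0.85    -0.20    -0.30]
  [  -0.45     0.00     0.95    -0.05]
  [  -0.30    -0.15    -0.35     0.65]
Compute the cofactors C_ij = (−1)^(i+j)·(3×3 minor ij) of I−A; the adjugate is their transpose:
adj(I−A) = Cᵀ =
  [ 0.465750   0.157125   0.075125   0.114125]
  [ 0.254250   0.547875   0.222000   0.289500]
  [ 0.241875   0.087375   0.429875   0.092000]
  [ 0.403875   0.246000   0.317375   0.720875]
det(I−A) = Σ_j (I−A)_1j·C_1j = (0.95)(0.465750) + (-0.25)(0.254250) + (0.00)(0.241875) + (-0.05)(0.403875) = 0.35870625
(I − A)⁻¹ = adj(I−A) / det(I−A) ≈
  [   1.2984     0.4380     0.2094     0.3182]
  [   0.7088     1.5274     0.6189     0.8071]
  [   0.6743     0.2436     1.1984     0.2565]
  [   1.1259     0.6858     0.8848     2.0097]
The output multiplier for sector j is the column-j sum of the Leontief inverse (I − A)⁻¹ = adj(I−A) / det(I−A).
Column P of adj(I−A): (0.075125, 0.222000, 0.429875, 0.317375); det(I−A) = 0.35870625.
m_P = (0.075125 + 0.222000 + 0.429875 + 0.317375) / 0.35870625 = 1.044375 / 0.35870625 ≈ 2.912.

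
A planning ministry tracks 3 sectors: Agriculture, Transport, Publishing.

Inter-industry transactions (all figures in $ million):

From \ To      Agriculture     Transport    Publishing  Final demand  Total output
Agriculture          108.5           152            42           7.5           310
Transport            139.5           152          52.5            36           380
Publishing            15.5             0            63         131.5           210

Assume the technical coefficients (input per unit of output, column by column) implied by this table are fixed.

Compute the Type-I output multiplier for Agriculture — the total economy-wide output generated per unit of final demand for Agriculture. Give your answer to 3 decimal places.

Technical coefficients a_ij = z_ij / X_j:
  a_AA = 108.5/310 = 0.35, a_TA = 139.5/310 = 0.45, a_PA = 15.5/310 = 0.05
  a_AT = 152/380 = 0.40, a_TT = 152/380 = 0.40, a_PT = 0/380 = 0.00
  a_AP = 42/210 = 0.20, a_TP = 52.5/210 = 0.25, a_PP = 63/210 = 0.30
I − A =
  [   0.65    -0.40    -0.20]
  [  -0.45     0.60    -0.25]
  [  -0.05     0.00     0.70]
Cofactors of I−A, C_ij = (−1)^(i+j)·(minor ij) (rows/columns in the sector order above):
  C_11 = (0.60)(0.70) − (-0.25)(0.00) = 0.4200
  C_12 = −[(-0.45)(0.70) − (-0.25)(-0.05)] = 0.3275
  C_13 = (-0.45)(0.00) − (0.60)(-0.05) = 0.0300
  C_21 = −[(-0.40)(0.70) − (-0.20)(0.00)] = 0.2800
  C_22 = (0.65)(0.70) − (-0.20)(-0.05) = 0.4450
  C_23 = −[(0.65)(0.00) − (-0.40)(-0.05)] = 0.0200
  C_31 = (-0.40)(-0.25) − (-0.20)(0.60) = 0.2200
  C_32 = −[(0.65)(-0.25) − (-0.20)(-0.45)] = 0.2525
  C_33 = (0.65)(0.60) − (-0.40)(-0.45) = 0.2100
det(I−A) = Σ_j (I−A)_1j·C_1j = (0.65)(0.4200) + (-0.40)(0.3275) + (-0.20)(0.0300) = 0.1360
adj(I−A) = Cᵀ =
  [ 0.4200   0.2800   0.2200]
  [ 0.3275   0.4450   0.2525]
  [ 0.0300   0.0200   0.2100]
(I − A)⁻¹ = adj(I−A) / det(I−A) ≈
  [   3.0882     2.0588     1.6176]
  [   2.4081     3.2721     1.8566]
  [   0.2206     0.1471     1.5441]
The output multiplier for sector j is the column-j sum of the Leontief inverse (I − A)⁻¹ = adj(I−A) / det(I−A).
Column A of adj(I−A): (0.4200, 0.3275, 0.0300); det(I−A) = 0.1360.
m_A = (0.4200 + 0.3275 + 0.0300) / 0.1360 = 0.7775 / 0.1360 ≈ 5.717.

m_A = 5.717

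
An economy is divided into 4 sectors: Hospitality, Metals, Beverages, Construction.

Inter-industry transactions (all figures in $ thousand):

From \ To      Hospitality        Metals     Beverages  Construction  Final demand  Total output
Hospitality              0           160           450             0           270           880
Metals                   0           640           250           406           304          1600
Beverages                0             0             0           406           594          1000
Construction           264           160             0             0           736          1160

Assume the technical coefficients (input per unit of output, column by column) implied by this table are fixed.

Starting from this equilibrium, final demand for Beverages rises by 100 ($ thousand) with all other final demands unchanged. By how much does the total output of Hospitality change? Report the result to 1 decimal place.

Δx_1 = 54.2

Technical coefficients a_ij = z_ij / X_j:
  a_11 = 0/880 = 0.00, a_21 = 0/880 = 0.00, a_31 = 0/880 = 0.00, a_41 = 264/880 = 0.30
  a_12 = 160/1600 = 0.10, a_22 = 640/1600 = 0.40, a_32 = 0/1600 = 0.00, a_42 = 160/1600 = 0.10
  a_13 = 450/1000 = 0.45, a_23 = 250/1000 = 0.25, a_33 = 0/1000 = 0.00, a_43 = 0/1000 = 0.00
  a_14 = 0/1160 = 0.00, a_24 = 406/1160 = 0.35, a_34 = 406/1160 = 0.35, a_44 = 0/1160 = 0.00
I − A =
  [   1.00    -0.10    -0.45     0.00]
  [   0.00     0.60    -0.25    -0.35]
  [   0.00     0.00     1.00    -0.35]
  [  -0.30    -0.10     0.00     1.00]
Compute the cofactors C_ij = (−1)^(i+j)·(3×3 minor ij) of I−A; the adjugate is their transpose:
adj(I−A) = Cᵀ =
  [ 0.55625   0.11575   0.27925   0.13825]
  [ 0.13125   0.95275   0.29725   0.43750]
  [ 0.06300   0.04550   0.55450   0.21000]
  [ 0.18000   0.13000   0.11350   0.60000]
det(I−A) = Σ_j (I−A)_1j·C_1j = (1.00)(0.55625) + (-0.10)(0.13125) + (-0.45)(0.06300) + (0.00)(0.18000) = 0.514775
(I − A)⁻¹ = adj(I−A) / det(I−A) ≈
  [   1.0806     0.2249     0.5425     0.2686]
  [   0.2550     1.8508     0.5774     0.8499]
  [   0.1224     0.0884     1.0772     0.4079]
  [   0.3497     0.2525     0.2205     1.1656]
Δx = (I − A)⁻¹ Δd with Δd having +100 in the Beverages component and 0 elsewhere.
So Δx_1 = L_13 · (+100), where L_13 = adj(I−A)_13 / det(I−A) = 0.27925 / 0.514775.
Δx_1 = 0.27925 × (+100) / 0.514775 = 27.925 / 0.514775 ≈ 54.2.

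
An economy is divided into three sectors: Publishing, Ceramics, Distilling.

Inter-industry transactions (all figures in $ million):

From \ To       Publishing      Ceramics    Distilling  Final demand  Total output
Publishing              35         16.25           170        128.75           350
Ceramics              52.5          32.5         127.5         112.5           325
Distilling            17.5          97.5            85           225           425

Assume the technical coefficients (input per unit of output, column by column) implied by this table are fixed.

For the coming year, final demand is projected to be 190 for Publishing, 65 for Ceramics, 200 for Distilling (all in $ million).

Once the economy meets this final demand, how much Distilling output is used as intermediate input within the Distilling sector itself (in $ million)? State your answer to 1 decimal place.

Technical coefficients a_ij = z_ij / X_j:
  a_PP = 35/350 = 0.10, a_CP = 52.5/350 = 0.15, a_DP = 17.5/350 = 0.05
  a_PC = 16.25/325 = 0.05, a_CC = 32.5/325 = 0.10, a_DC = 97.5/325 = 0.30
  a_PD = 170/425 = 0.40, a_CD = 127.5/425 = 0.30, a_DD = 85/425 = 0.20
I − A =
  [   0.90    -0.05    -0.40]
  [  -0.15     0.90    -0.30]
  [  -0.05    -0.30     0.80]
Cofactors of I−A, C_ij = (−1)^(i+j)·(minor ij) (rows/columns in the sector order above):
  C_11 = (0.90)(0.80) − (-0.30)(-0.30) = 0.6300
  C_12 = −[(-0.15)(0.80) − (-0.30)(-0.05)] = 0.1350
  C_13 = (-0.15)(-0.30) − (0.90)(-0.05) = 0.0900
  C_21 = −[(-0.05)(0.80) − (-0.40)(-0.30)] = 0.1600
  C_22 = (0.90)(0.80) − (-0.40)(-0.05) = 0.7000
  C_23 = −[(0.90)(-0.30) − (-0.05)(-0.05)] = 0.2725
  C_31 = (-0.05)(-0.30) − (-0.40)(0.90) = 0.3750
  C_32 = −[(0.90)(-0.30) − (-0.40)(-0.15)] = 0.3300
  C_33 = (0.90)(0.90) − (-0.05)(-0.15) = 0.8025
det(I−A) = Σ_j (I−A)_1j·C_1j = (0.90)(0.6300) + (-0.05)(0.1350) + (-0.40)(0.0900) = 0.52425
adj(I−A) = Cᵀ =
  [ 0.6300   0.1600   0.3750]
  [ 0.1350   0.7000   0.3300]
  [ 0.0900   0.2725   0.8025]
(I − A)⁻¹ = adj(I−A) / det(I−A) ≈
  [   1.2017     0.3052     0.7153]
  [   0.2575     1.3352     0.6295]
  [   0.1717     0.5198     1.5308]
First solve x = (I − A)⁻¹ d = adj(I−A)·d / det(I−A); in particular x_D = (0.0900·190 + 0.2725·65 + 0.8025·200) / 0.52425 = 195.3125 / 0.52425 ≈ 372.556.
Intermediate flow from D to D: z_DD = a_DD · x_D = 0.20 × 195.3125 / 0.52425 = 39.0625 / 0.52425 ≈ 74.5.

z_DD = 74.5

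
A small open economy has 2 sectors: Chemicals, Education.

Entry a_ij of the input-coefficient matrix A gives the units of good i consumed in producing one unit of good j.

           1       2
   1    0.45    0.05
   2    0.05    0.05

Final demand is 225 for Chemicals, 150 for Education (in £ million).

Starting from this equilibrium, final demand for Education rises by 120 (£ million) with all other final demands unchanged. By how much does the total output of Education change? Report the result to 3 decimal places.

I − A =
  [   0.55    -0.05]
  [  -0.05     0.95]
det(I−A) = (0.55)(0.95) − (-0.05)(-0.05) = 0.5200
adj(I−A) = [[0.95, 0.05], [0.05, 0.55]]
(I − A)⁻¹ = adj(I−A) / det(I−A) ≈
  [   1.8269     0.0962]
  [   0.0962     1.0577]
Δx = (I − A)⁻¹ Δd with Δd having +120 in the Education component and 0 elsewhere.
So Δx_2 = L_22 · (+120), where L_22 = adj(I−A)_22 / det(I−A) = 0.55 / 0.5200.
Δx_2 = 0.55 × (+120) / 0.5200 = 66.00 / 0.5200 ≈ 126.923.

Δx_2 = 126.923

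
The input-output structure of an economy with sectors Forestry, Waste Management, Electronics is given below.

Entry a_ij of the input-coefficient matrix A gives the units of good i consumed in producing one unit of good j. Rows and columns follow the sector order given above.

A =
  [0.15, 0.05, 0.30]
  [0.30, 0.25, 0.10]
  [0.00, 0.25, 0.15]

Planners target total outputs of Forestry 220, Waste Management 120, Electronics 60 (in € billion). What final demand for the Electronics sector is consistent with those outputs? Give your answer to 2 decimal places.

I − A =
  [   0.85    -0.05    -0.30]
  [  -0.30     0.75    -0.10]
  [   0.00    -0.25     0.85]
d = (I − A) x:
  d_1 = (+0.85)·220 + (-0.05)·120 + (-0.30)·60 = 163.00
  d_2 = (-0.30)·220 + (+0.75)·120 + (-0.10)·60 = 18.00
  d_3 = (+0.00)·220 + (-0.25)·120 + (+0.85)·60 = 21.00

d_3 = 21.00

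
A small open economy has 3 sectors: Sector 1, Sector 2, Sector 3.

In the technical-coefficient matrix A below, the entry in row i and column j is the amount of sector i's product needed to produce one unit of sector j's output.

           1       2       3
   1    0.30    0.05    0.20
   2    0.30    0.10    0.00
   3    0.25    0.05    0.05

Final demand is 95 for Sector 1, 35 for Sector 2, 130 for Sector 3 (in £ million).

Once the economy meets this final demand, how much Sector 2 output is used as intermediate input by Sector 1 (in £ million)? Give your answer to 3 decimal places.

z_21 = 59.657

I − A =
  [   0.70    -0.05    -0.20]
  [  -0.30     0.90     0.00]
  [  -0.25    -0.05     0.95]
Cofactors of I−A, C_ij = (−1)^(i+j)·(minor ij) (rows/columns in the sector order above):
  C_11 = (0.90)(0.95) − (0.00)(-0.05) = 0.8550
  C_12 = −[(-0.30)(0.95) − (0.00)(-0.25)] = 0.2850
  C_13 = (-0.30)(-0.05) − (0.90)(-0.25) = 0.2400
  C_21 = −[(-0.05)(0.95) − (-0.20)(-0.05)] = 0.0575
  C_22 = (0.70)(0.95) − (-0.20)(-0.25) = 0.6150
  C_23 = −[(0.70)(-0.05) − (-0.05)(-0.25)] = 0.0475
  C_31 = (-0.05)(0.00) − (-0.20)(0.90) = 0.1800
  C_32 = −[(0.70)(0.00) − (-0.20)(-0.30)] = 0.0600
  C_33 = (0.70)(0.90) − (-0.05)(-0.30) = 0.6150
det(I−A) = Σ_j (I−A)_1j·C_1j = (0.70)(0.8550) + (-0.05)(0.2850) + (-0.20)(0.2400) = 0.53625
adj(I−A) = Cᵀ =
  [ 0.8550   0.0575   0.1800]
  [ 0.2850   0.6150   0.0600]
  [ 0.2400   0.0475   0.6150]
(I − A)⁻¹ = adj(I−A) / det(I−A) ≈
  [   1.5944     0.1072     0.3357]
  [   0.5315     1.1469     0.1119]
  [   0.4476     0.0886     1.1469]
First solve x = (I − A)⁻¹ d = adj(I−A)·d / det(I−A); in particular x_1 = (0.8550·95 + 0.0575·35 + 0.1800·130) / 0.53625 = 106.6375 / 0.53625 ≈ 198.85781.
Intermediate flow from 2 to 1: z_21 = a_21 · x_1 = 0.30 × 106.6375 / 0.53625 = 31.99125 / 0.53625 ≈ 59.657.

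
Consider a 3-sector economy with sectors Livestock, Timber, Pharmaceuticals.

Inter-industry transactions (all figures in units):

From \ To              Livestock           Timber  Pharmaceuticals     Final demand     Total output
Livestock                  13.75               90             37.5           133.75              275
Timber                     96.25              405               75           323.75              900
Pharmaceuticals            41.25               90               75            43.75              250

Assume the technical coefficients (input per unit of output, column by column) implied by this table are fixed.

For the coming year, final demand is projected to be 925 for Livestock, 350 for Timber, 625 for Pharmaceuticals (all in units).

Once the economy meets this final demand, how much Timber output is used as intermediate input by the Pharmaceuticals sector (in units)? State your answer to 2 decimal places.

Technical coefficients a_ij = z_ij / X_j:
  a_11 = 13.75/275 = 0.05, a_21 = 96.25/275 = 0.35, a_31 = 41.25/275 = 0.15
  a_12 = 90/900 = 0.10, a_22 = 405/900 = 0.45, a_32 = 90/900 = 0.10
  a_13 = 37.5/250 = 0.15, a_23 = 75/250 = 0.30, a_33 = 75/250 = 0.30
I − A =
  [   0.95    -0.10    -0.15]
  [  -0.35     0.55    -0.30]
  [  -0.15    -0.10     0.70]
Cofactors of I−A, C_ij = (−1)^(i+j)·(minor ij) (rows/columns in the sector order above):
  C_11 = (0.55)(0.70) − (-0.30)(-0.10) = 0.3550
  C_12 = −[(-0.35)(0.70) − (-0.30)(-0.15)] = 0.2900
  C_13 = (-0.35)(-0.10) − (0.55)(-0.15) = 0.1175
  C_21 = −[(-0.10)(0.70) − (-0.15)(-0.10)] = 0.0850
  C_22 = (0.95)(0.70) − (-0.15)(-0.15) = 0.6425
  C_23 = −[(0.95)(-0.10) − (-0.10)(-0.15)] = 0.1100
  C_31 = (-0.10)(-0.30) − (-0.15)(0.55) = 0.1125
  C_32 = −[(0.95)(-0.30) − (-0.15)(-0.35)] = 0.3375
  C_33 = (0.95)(0.55) − (-0.10)(-0.35) = 0.4875
det(I−A) = Σ_j (I−A)_1j·C_1j = (0.95)(0.3550) + (-0.10)(0.2900) + (-0.15)(0.1175) = 0.290625
adj(I−A) = Cᵀ =
  [ 0.3550   0.0850   0.1125]
  [ 0.2900   0.6425   0.3375]
  [ 0.1175   0.1100   0.4875]
(I − A)⁻¹ = adj(I−A) / det(I−A) ≈
  [   1.2215     0.2925     0.3871]
  [   0.9978     2.2108     1.1613]
  [   0.4043     0.3785     1.6774]
First solve x = (I − A)⁻¹ d = adj(I−A)·d / det(I−A); in particular x_3 = (0.1175·925 + 0.1100·350 + 0.4875·625) / 0.290625 = 451.875 / 0.290625 ≈ 1554.8387.
Intermediate flow from 2 to 3: z_23 = a_23 · x_3 = 0.30 × 451.875 / 0.290625 = 135.5625 / 0.290625 ≈ 466.45.

z_23 = 466.45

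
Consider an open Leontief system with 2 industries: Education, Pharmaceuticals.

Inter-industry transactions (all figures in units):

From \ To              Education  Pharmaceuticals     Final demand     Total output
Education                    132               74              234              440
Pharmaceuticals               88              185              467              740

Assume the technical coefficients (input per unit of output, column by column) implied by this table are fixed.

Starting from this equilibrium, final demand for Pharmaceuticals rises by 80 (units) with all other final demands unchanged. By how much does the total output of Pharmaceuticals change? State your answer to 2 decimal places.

Δx_P = 110.89

Technical coefficients a_ij = z_ij / X_j:
  a_EE = 132/440 = 0.30, a_PE = 88/440 = 0.20
  a_EP = 74/740 = 0.10, a_PP = 185/740 = 0.25
I − A =
  [   0.70    -0.10]
  [  -0.20     0.75]
det(I−A) = (0.70)(0.75) − (-0.10)(-0.20) = 0.5050
adj(I−A) = [[0.75, 0.10], [0.20, 0.70]]
(I − A)⁻¹ = adj(I−A) / det(I−A) ≈
  [   1.4851     0.1980]
  [   0.3960     1.3861]
Δx = (I − A)⁻¹ Δd with Δd having +80 in the Pharmaceuticals component and 0 elsewhere.
So Δx_P = L_PP · (+80), where L_PP = adj(I−A)_PP / det(I−A) = 0.70 / 0.5050.
Δx_P = 0.70 × (+80) / 0.5050 = 56.00 / 0.5050 ≈ 110.89.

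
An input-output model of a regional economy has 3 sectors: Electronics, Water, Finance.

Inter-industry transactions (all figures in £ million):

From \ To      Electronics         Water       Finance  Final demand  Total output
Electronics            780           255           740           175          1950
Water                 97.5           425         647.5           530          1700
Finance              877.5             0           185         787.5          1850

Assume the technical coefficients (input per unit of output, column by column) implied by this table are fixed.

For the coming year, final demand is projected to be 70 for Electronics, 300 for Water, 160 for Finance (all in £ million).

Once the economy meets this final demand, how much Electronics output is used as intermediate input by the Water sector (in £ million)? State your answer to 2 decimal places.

z_EW = 99.51

Technical coefficients a_ij = z_ij / X_j:
  a_EE = 780/1950 = 0.40, a_WE = 97.5/1950 = 0.05, a_FE = 877.5/1950 = 0.45
  a_EW = 255/1700 = 0.15, a_WW = 425/1700 = 0.25, a_FW = 0/1700 = 0.00
  a_EF = 740/1850 = 0.40, a_WF = 647.5/1850 = 0.35, a_FF = 185/1850 = 0.10
I − A =
  [   0.60    -0.15    -0.40]
  [  -0.05     0.75    -0.35]
  [  -0.45     0.00     0.90]
Cofactors of I−A, C_ij = (−1)^(i+j)·(minor ij) (rows/columns in the sector order above):
  C_11 = (0.75)(0.90) − (-0.35)(0.00) = 0.6750
  C_12 = −[(-0.05)(0.90) − (-0.35)(-0.45)] = 0.2025
  C_13 = (-0.05)(0.00) − (0.75)(-0.45) = 0.3375
  C_21 = −[(-0.15)(0.90) − (-0.40)(0.00)] = 0.1350
  C_22 = (0.60)(0.90) − (-0.40)(-0.45) = 0.3600
  C_23 = −[(0.60)(0.00) − (-0.15)(-0.45)] = 0.0675
  C_31 = (-0.15)(-0.35) − (-0.40)(0.75) = 0.3525
  C_32 = −[(0.60)(-0.35) − (-0.40)(-0.05)] = 0.2300
  C_33 = (0.60)(0.75) − (-0.15)(-0.05) = 0.4425
det(I−A) = Σ_j (I−A)_1j·C_1j = (0.60)(0.6750) + (-0.15)(0.2025) + (-0.40)(0.3375) = 0.239625
adj(I−A) = Cᵀ =
  [ 0.6750   0.1350   0.3525]
  [ 0.2025   0.3600   0.2300]
  [ 0.3375   0.0675   0.4425]
(I − A)⁻¹ = adj(I−A) / det(I−A) ≈
  [   2.8169     0.5634     1.4710]
  [   0.8451     1.5023     0.9598]
  [   1.4085     0.2817     1.8466]
First solve x = (I − A)⁻¹ d = adj(I−A)·d / det(I−A); in particular x_W = (0.2025·70 + 0.3600·300 + 0.2300·160) / 0.239625 = 158.975 / 0.239625 ≈ 663.4324.
Intermediate flow from E to W: z_EW = a_EW · x_W = 0.15 × 158.975 / 0.239625 = 23.84625 / 0.239625 ≈ 99.51.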